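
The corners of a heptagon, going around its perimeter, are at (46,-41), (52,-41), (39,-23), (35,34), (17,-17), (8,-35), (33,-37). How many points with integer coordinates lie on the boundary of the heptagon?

Along each edge there are gcd(|Δx|,|Δy|)+1 lattice points, so counting each shared vertex once the boundary has gcd(6,0) + gcd(13,18) + gcd(4,57) + gcd(18,51) + gcd(9,18) + gcd(25,2) + gcd(13,4) = 6+1+1+3+9+1+1 = 22.

22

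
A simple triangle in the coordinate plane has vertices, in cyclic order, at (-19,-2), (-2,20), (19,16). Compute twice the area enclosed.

By the shoelace formula, twice the signed area is |((-19)·20 − (-2)·(-2)) + ((-2)·16 − 19·20) + (19·(-2) − (-19)·16)| = 530, so the area is 265.

530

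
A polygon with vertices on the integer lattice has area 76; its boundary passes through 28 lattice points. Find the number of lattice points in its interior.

63

Pick's theorem A = I + B/2 − 1 rearranges to I = A − B/2 + 1 = 76 − 28/2 + 1 = 63.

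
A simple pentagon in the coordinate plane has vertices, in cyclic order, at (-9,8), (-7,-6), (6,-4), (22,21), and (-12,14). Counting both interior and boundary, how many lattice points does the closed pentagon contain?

Using the shoelace formula, 2A = |((-9)·(-6) − (-7)·8) + ((-7)·(-4) − 6·(-6)) + (6·21 − 22·(-4)) + (22·14 − (-12)·21) + ((-12)·8 − (-9)·14)| = 978, so the area is 489.
Summing gcd(|Δx|,|Δy|) over the edges gives the boundary count: gcd(2,14) + gcd(13,2) + gcd(16,25) + gcd(34,7) + gcd(3,6) = 2+1+1+1+3 = 8.
Pick's theorem gives I = A − B/2 + 1 = 489 − 8/2 + 1 = 486, so the closed region contains I + B = 486 + 8 = 494 lattice points.

494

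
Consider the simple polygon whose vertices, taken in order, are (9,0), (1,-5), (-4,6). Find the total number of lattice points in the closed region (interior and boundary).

The shoelace formula gives twice the area as |(9·(-5) − 1·0) + (1·6 − (-4)·(-5)) + ((-4)·0 − 9·6)| = 113, so the area is 113/2.
Along each edge there are gcd(|Δx|,|Δy|)+1 lattice points, so counting each shared vertex once the boundary has gcd(8,5) + gcd(5,11) + gcd(13,6) = 1+1+1 = 3.
Pick's theorem gives I = A − B/2 + 1 = 113/2 − 3/2 + 1 = 56, so the closed region contains I + B = 56 + 3 = 59 lattice points.

59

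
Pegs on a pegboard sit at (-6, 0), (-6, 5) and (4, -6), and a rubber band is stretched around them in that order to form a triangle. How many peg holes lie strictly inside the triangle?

22

By the shoelace formula, twice the signed area is |((-6)·5 − (-6)·0) + ((-6)·(-6) − 4·5) + (4·0 − (-6)·(-6))| = 50, so the area is 25.
Along each edge there are gcd(|Δx|,|Δy|)+1 lattice points, so counting each shared vertex once the boundary has gcd(0,5) + gcd(10,11) + gcd(10,6) = 5+1+2 = 8.
Pick's theorem gives I = A − B/2 + 1 = 25 − 8/2 + 1 = 22.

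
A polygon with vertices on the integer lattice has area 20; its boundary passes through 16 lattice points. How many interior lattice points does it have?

Pick's theorem A = I + B/2 − 1 rearranges to I = A − B/2 + 1 = 20 − 16/2 + 1 = 13.

13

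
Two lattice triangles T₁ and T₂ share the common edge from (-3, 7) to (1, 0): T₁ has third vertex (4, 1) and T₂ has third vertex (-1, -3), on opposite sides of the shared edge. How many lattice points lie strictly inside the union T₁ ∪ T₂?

24

The union is the simple quadrilateral with vertices (-3, 7), (4, 1), (1, 0), (-1, -3) in order.
Using the shoelace formula, 2A = |[(-3)·1 − 4·7] + [4·0 − 1·1] + [1·(-3) − (-1)·0] + [(-1)·7 − (-3)·(-3)]| = 51, so the area is 51/2.
Along each edge there are gcd(|Δx|,|Δy|)+1 lattice points, so counting each shared vertex once the boundary has gcd(7,6) + gcd(3,1) + gcd(2,3) + gcd(2,10) = 1+1+1+2 = 5.
By Pick's theorem I = A − B/2 + 1 = 51/2 − 5/2 + 1 = 24.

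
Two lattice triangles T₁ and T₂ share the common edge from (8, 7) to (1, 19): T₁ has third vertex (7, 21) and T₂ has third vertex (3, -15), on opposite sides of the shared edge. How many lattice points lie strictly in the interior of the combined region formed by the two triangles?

The union is the simple quadrilateral with vertices (8, 7), (7, 21), (1, 19), (3, -15) in order.
Using the shoelace formula, 2A = |(8·21 − 7·7) + (7·19 − 1·21) + (1·(-15) − 3·19) + (3·7 − 8·(-15))| = 300, so the area is 150.
Along each edge there are gcd(|Δx|,|Δy|)+1 lattice points, so counting each shared vertex once the boundary has gcd(1,14) + gcd(6,2) + gcd(2,34) + gcd(5,22) = 1+2+2+1 = 6.
By Pick's theorem I = A − B/2 + 1 = 150 − 6/2 + 1 = 148.

148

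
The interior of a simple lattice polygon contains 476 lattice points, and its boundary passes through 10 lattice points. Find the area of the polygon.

480

Pick's theorem states A = I + B/2 − 1, so A = 476 + 10/2 − 1 = 480.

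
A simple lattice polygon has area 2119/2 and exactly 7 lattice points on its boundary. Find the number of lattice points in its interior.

1057

Pick's theorem A = I + B/2 − 1 rearranges to I = A − B/2 + 1 = 2119/2 − 7/2 + 1 = 1057.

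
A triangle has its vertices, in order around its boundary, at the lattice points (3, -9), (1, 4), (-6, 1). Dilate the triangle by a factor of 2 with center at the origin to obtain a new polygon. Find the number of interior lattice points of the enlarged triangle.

The shoelace formula gives twice the area as |[3·4 − 1·(-9)] + [1·1 − (-6)·4] + [(-6)·(-9) − 3·1]| = 97, so the area is 48.5.
Summing gcd(|Δx|,|Δy|) over the edges gives the boundary count: gcd(2,13) + gcd(7,3) + gcd(9,10) = 1+1+1 = 3.
Scaling by 2 multiplies the area by 2² = 4 (so the new area is 194) and multiplies the boundary lattice-point count by 2, giving 6.
By Pick's theorem, the interior count of the dilated polygon is 194 − 6/2 + 1 = 192.

192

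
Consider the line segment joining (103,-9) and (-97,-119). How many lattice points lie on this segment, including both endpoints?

11

The number of lattice points on a segment between lattice points is gcd(|Δx|,|Δy|) + 1 = gcd(200,110) + 1 = 10 + 1 = 11.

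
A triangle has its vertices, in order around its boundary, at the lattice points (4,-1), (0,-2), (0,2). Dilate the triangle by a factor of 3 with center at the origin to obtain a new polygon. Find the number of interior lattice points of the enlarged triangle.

By the shoelace formula, twice the signed area is |(4·(-2) − 0·(-1)) + (0·2 − 0·(-2)) + (0·(-1) − 4·2)| = 16, so the area is 8.
Summing gcd(|Δx|,|Δy|) over the edges gives the boundary count: gcd(4,1) + gcd(0,4) + gcd(4,3) = 1+4+1 = 6.
Scaling by 3 multiplies the area by 3² = 9 (so the new area is 72) and multiplies the boundary lattice-point count by 3, giving 18.
By Pick's theorem, the interior count of the dilated polygon is 72 − 18/2 + 1 = 64.

64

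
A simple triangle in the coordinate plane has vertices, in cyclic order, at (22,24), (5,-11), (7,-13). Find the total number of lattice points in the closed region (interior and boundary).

By the shoelace formula, twice the signed area is |(22·(-11) − 5·24) + (5·(-13) − 7·(-11)) + (7·24 − 22·(-13))| = 104, so the area is 52.
The number of boundary lattice points is Σ gcd(|Δx|,|Δy|) = gcd(17,35) + gcd(2,2) + gcd(15,37) = 1+2+1 = 4.
Pick's theorem gives I = A − B/2 + 1 = 52 − 4/2 + 1 = 51, so the closed region contains I + B = 51 + 4 = 55 lattice points.

55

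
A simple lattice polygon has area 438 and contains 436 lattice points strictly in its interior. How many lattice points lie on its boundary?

6

Pick's theorem gives A = I + B/2 − 1, so B = 2(A − I + 1) = 2(438 − 436 + 1) = 6.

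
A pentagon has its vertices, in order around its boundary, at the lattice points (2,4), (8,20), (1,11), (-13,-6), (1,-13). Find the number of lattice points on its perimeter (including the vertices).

The number of boundary lattice points is Σ gcd(|Δx|,|Δy|) = gcd(6,16) + gcd(7,9) + gcd(14,17) + gcd(14,7) + gcd(1,17) = 2+1+1+7+1 = 12.

12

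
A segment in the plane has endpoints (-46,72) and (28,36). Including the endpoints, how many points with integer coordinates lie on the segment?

3

The number of lattice points on a segment between lattice points is gcd(|Δx|,|Δy|) + 1 = gcd(74,36) + 1 = 2 + 1 = 3.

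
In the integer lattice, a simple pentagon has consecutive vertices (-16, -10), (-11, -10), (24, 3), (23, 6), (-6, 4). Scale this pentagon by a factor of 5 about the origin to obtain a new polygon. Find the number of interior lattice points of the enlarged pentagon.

7276

The shoelace formula gives twice the area as |[(-16)·(-10) − (-11)·(-10)] + [(-11)·3 − 24·(-10)] + [24·6 − 23·3] + [23·4 − (-6)·6] + [(-6)·(-10) − (-16)·4]| = 584, so the area is 292.
The number of boundary lattice points is Σ gcd(|Δx|,|Δy|) = gcd(5,0) + gcd(35,13) + gcd(1,3) + gcd(29,2) + gcd(10,14) = 5+1+1+1+2 = 10.
Scaling by 5 multiplies the area by 5² = 25 (so the new area is 7300) and multiplies the boundary lattice-point count by 5, giving 50.
By Pick's theorem, the interior count of the dilated polygon is 7300 − 50/2 + 1 = 7276.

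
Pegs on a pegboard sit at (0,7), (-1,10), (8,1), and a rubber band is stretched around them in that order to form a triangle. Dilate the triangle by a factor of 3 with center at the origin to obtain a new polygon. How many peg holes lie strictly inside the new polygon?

Using the shoelace formula, 2A = |(0·10 − (-1)·7) + ((-1)·1 − 8·10) + (8·7 − 0·1)| = 18, so the area is 9.
Along each edge there are gcd(|Δx|,|Δy|)+1 lattice points, so counting each shared vertex once the boundary has gcd(1,3) + gcd(9,9) + gcd(8,6) = 1+9+2 = 12.
Scaling by 3 multiplies the area by 3² = 9 (so the new area is 81) and multiplies the boundary lattice-point count by 3, giving 36.
By Pick's theorem, the interior count of the dilated polygon is 81 − 36/2 + 1 = 64.

64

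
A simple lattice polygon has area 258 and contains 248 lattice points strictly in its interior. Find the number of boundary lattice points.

Pick's theorem gives A = I + B/2 − 1, so B = 2(A − I + 1) = 2(258 − 248 + 1) = 22.

22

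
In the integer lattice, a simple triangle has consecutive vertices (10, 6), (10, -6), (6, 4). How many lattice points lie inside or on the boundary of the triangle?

Using the shoelace formula, 2A = |(10·(-6) − 10·6) + (10·4 − 6·(-6)) + (6·6 − 10·4)| = 48, so the area is 24.
Summing gcd(|Δx|,|Δy|) over the edges gives the boundary count: gcd(0,12) + gcd(4,10) + gcd(4,2) = 12+2+2 = 16.
Pick's theorem gives I = A − B/2 + 1 = 24 − 16/2 + 1 = 17, so the closed region contains I + B = 17 + 16 = 33 lattice points.

33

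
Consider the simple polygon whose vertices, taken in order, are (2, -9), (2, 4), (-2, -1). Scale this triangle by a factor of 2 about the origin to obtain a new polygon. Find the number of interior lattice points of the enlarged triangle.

The shoelace formula gives twice the area as |[2·4 − 2·(-9)] + [2·(-1) − (-2)·4] + [(-2)·(-9) − 2·(-1)]| = 52, so the area is 26.
Summing gcd(|Δx|,|Δy|) over the edges gives the boundary count: gcd(0,13) + gcd(4,5) + gcd(4,8) = 13+1+4 = 18.
Scaling by 2 multiplies the area by 2² = 4 (so the new area is 104) and multiplies the boundary lattice-point count by 2, giving 36.
By Pick's theorem, the interior count of the dilated polygon is 104 − 36/2 + 1 = 87.

87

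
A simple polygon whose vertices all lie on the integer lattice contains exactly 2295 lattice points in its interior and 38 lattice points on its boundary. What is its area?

Pick's theorem states A = I + B/2 − 1, so A = 2295 + 38/2 − 1 = 2313.

2313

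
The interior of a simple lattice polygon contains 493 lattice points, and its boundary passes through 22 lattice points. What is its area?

By Pick's theorem, A = I + B/2 − 1 = 493 + 22/2 − 1 = 503.

503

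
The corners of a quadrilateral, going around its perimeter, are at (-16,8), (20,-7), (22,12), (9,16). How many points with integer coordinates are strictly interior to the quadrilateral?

457

The shoelace formula gives twice the area as |((-16)·(-7) − 20·8) + (20·12 − 22·(-7)) + (22·16 − 9·12) + (9·8 − (-16)·16)| = 918, so the area is 459.
The number of boundary lattice points is Σ gcd(|Δx|,|Δy|) = gcd(36,15) + gcd(2,19) + gcd(13,4) + gcd(25,8) = 3+1+1+1 = 6.
Pick's theorem gives I = A − B/2 + 1 = 459 − 6/2 + 1 = 457.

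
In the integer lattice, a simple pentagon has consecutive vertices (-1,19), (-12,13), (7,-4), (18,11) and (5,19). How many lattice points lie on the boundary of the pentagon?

10

Along each edge there are gcd(|Δx|,|Δy|)+1 lattice points, so counting each shared vertex once the boundary has gcd(11,6) + gcd(19,17) + gcd(11,15) + gcd(13,8) + gcd(6,0) = 1+1+1+1+6 = 10.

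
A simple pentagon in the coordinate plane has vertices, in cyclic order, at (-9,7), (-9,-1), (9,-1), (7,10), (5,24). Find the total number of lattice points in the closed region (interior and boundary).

294

The shoelace formula gives twice the area as |[(-9)·(-1) − (-9)·7] + [(-9)·(-1) − 9·(-1)] + [9·10 − 7·(-1)] + [7·24 − 5·10] + [5·7 − (-9)·24]| = 556, so the area is 278.
Summing gcd(|Δx|,|Δy|) over the edges gives the boundary count: gcd(0,8) + gcd(18,0) + gcd(2,11) + gcd(2,14) + gcd(14,17) = 8+18+1+2+1 = 30.
Pick's theorem gives I = A − B/2 + 1 = 278 − 30/2 + 1 = 264, so the closed region contains I + B = 264 + 30 = 294 lattice points.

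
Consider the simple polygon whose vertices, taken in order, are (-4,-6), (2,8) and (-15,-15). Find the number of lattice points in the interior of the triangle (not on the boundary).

49

Using the shoelace formula, 2A = |((-4)·8 − 2·(-6)) + (2·(-15) − (-15)·8) + ((-15)·(-6) − (-4)·(-15))| = 100, so the area is 50.
Summing gcd(|Δx|,|Δy|) over the edges gives the boundary count: gcd(6,14) + gcd(17,23) + gcd(11,9) = 2+1+1 = 4.
Pick's theorem gives I = A − B/2 + 1 = 50 − 4/2 + 1 = 49.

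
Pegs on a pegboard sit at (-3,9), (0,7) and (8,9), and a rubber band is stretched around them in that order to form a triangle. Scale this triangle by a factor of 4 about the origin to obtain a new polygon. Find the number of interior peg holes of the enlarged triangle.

Using the shoelace formula, 2A = |[(-3)·7 − 0·9] + [0·9 − 8·7] + [8·9 − (-3)·9]| = 22, so the area is 11.
The number of boundary lattice points is Σ gcd(|Δx|,|Δy|) = gcd(3,2) + gcd(8,2) + gcd(11,0) = 1+2+11 = 14.
Scaling by 4 multiplies the area by 4² = 16 (so the new area is 176) and multiplies the boundary lattice-point count by 4, giving 56.
By Pick's theorem, the interior count of the dilated polygon is 176 − 56/2 + 1 = 149.

149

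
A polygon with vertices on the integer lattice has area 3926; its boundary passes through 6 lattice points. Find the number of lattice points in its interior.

From Pick's theorem, I = A − B/2 + 1 = 3926 − 6/2 + 1 = 3924.

3924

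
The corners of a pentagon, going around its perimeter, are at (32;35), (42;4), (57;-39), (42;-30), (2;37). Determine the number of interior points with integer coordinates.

Using the shoelace formula, 2A = |[32·4 − 42·35] + [42·(-39) − 57·4] + [57·(-30) − 42·(-39)] + [42·37 − 2·(-30)] + [2·35 − 32·37]| = 2780, so the area is 1390.
Along each edge there are gcd(|Δx|,|Δy|)+1 lattice points, so counting each shared vertex once the boundary has gcd(10,31) + gcd(15,43) + gcd(15,9) + gcd(40,67) + gcd(30,2) = 1+1+3+1+2 = 8.
By Pick's theorem A = I + B/2 − 1, so I = 1390 − 8/2 + 1 = 1387.

1387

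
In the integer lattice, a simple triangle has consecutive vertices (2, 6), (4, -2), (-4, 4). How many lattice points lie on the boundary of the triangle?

6

Along each edge there are gcd(|Δx|,|Δy|)+1 lattice points, so counting each shared vertex once the boundary has gcd(2,8) + gcd(8,6) + gcd(6,2) = 2+2+2 = 6.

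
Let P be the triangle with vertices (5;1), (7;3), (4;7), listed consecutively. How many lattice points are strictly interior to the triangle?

Using the shoelace formula, 2A = |[5·3 − 7·1] + [7·7 − 4·3] + [4·1 − 5·7]| = 14, so the area is 7.
The number of boundary lattice points is Σ gcd(|Δx|,|Δy|) = gcd(2,2) + gcd(3,4) + gcd(1,6) = 2+1+1 = 4.
By Pick's theorem A = I + B/2 − 1, so I = 7 − 4/2 + 1 = 6.

6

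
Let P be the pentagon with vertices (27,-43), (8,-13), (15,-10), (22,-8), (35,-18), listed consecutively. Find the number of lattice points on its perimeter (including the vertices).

5

Along each edge there are gcd(|Δx|,|Δy|)+1 lattice points, so counting each shared vertex once the boundary has gcd(19,30) + gcd(7,3) + gcd(7,2) + gcd(13,10) + gcd(8,25) = 1+1+1+1+1 = 5.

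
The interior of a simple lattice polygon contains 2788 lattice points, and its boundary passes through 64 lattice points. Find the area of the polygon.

Pick's theorem states A = I + B/2 − 1, so A = 2788 + 64/2 − 1 = 2819.

2819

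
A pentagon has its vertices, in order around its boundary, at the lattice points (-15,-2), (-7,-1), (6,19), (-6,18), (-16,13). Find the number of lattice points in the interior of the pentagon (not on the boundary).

263

The shoelace formula gives twice the area as |[(-15)·(-1) − (-7)·(-2)] + [(-7)·19 − 6·(-1)] + [6·18 − (-6)·19] + [(-6)·13 − (-16)·18] + [(-16)·(-2) − (-15)·13]| = 533, so the area is 533/2.
The number of boundary lattice points is Σ gcd(|Δx|,|Δy|) = gcd(8,1) + gcd(13,20) + gcd(12,1) + gcd(10,5) + gcd(1,15) = 1+1+1+5+1 = 9.
By Pick's theorem A = I + B/2 − 1, so I = 533/2 − 9/2 + 1 = 263.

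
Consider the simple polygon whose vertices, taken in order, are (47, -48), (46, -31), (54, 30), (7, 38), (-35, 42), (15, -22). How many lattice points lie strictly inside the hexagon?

The shoelace formula gives twice the area as |(47·(-31) − 46·(-48)) + (46·30 − 54·(-31)) + (54·38 − 7·30) + (7·42 − (-35)·38) + ((-35)·(-22) − 15·42) + (15·(-48) − 47·(-22))| = 7725, so the area is 3862.5.
Along each edge there are gcd(|Δx|,|Δy|)+1 lattice points, so counting each shared vertex once the boundary has gcd(1,17) + gcd(8,61) + gcd(47,8) + gcd(42,4) + gcd(50,64) + gcd(32,26) = 1+1+1+2+2+2 = 9.
Pick's theorem gives I = A − B/2 + 1 = 3862.5 − 9/2 + 1 = 3859.

3859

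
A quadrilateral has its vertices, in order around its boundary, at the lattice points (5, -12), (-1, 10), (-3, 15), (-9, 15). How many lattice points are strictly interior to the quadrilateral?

84

By the shoelace formula, twice the signed area is |(5·10 − (-1)·(-12)) + ((-1)·15 − (-3)·10) + ((-3)·15 − (-9)·15) + ((-9)·(-12) − 5·15)| = 176, so the area is 88.
The number of boundary lattice points is Σ gcd(|Δx|,|Δy|) = gcd(6,22) + gcd(2,5) + gcd(6,0) + gcd(14,27) = 2+1+6+1 = 10.
Pick's theorem gives I = A − B/2 + 1 = 88 − 10/2 + 1 = 84.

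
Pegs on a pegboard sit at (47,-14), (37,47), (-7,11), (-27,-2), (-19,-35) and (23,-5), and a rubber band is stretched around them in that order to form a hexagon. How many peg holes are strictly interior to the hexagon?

The shoelace formula gives twice the area as |(47·47 − 37·(-14)) + (37·11 − (-7)·47) + ((-7)·(-2) − (-27)·11) + ((-27)·(-35) − (-19)·(-2)) + ((-19)·(-5) − 23·(-35)) + (23·(-14) − 47·(-5))| = 5494, so the area is 2747.
The number of boundary lattice points is Σ gcd(|Δx|,|Δy|) = gcd(10,61) + gcd(44,36) + gcd(20,13) + gcd(8,33) + gcd(42,30) + gcd(24,9) = 1+4+1+1+6+3 = 16.
Pick's theorem gives I = A − B/2 + 1 = 2747 − 16/2 + 1 = 2740.

2740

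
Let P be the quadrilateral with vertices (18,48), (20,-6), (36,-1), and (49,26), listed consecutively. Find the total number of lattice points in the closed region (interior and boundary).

1002

Using the shoelace formula, 2A = |(18·(-6) − 20·48) + (20·(-1) − 36·(-6)) + (36·26 − 49·(-1)) + (49·48 − 18·26)| = 1997, so the area is 998.5.
The number of boundary lattice points is Σ gcd(|Δx|,|Δy|) = gcd(2,54) + gcd(16,5) + gcd(13,27) + gcd(31,22) = 2+1+1+1 = 5.
Pick's theorem gives I = A − B/2 + 1 = 998.5 − 5/2 + 1 = 997, so the closed region contains I + B = 997 + 5 = 1002 lattice points.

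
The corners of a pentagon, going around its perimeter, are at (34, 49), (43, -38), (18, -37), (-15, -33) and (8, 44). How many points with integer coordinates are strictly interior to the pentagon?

The shoelace formula gives twice the area as |(34·(-38) − 43·49) + (43·(-37) − 18·(-38)) + (18·(-33) − (-15)·(-37)) + ((-15)·44 − 8·(-33)) + (8·49 − 34·44)| = 6955, so the area is 6955/2.
The number of boundary lattice points is Σ gcd(|Δx|,|Δy|) = gcd(9,87) + gcd(25,1) + gcd(33,4) + gcd(23,77) + gcd(26,5) = 3+1+1+1+1 = 7.
Pick's theorem gives I = A − B/2 + 1 = 6955/2 − 7/2 + 1 = 3475.

3475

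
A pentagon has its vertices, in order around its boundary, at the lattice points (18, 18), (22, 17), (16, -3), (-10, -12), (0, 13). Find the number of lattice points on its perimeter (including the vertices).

The number of boundary lattice points is Σ gcd(|Δx|,|Δy|) = gcd(4,1) + gcd(6,20) + gcd(26,9) + gcd(10,25) + gcd(18,5) = 1+2+1+5+1 = 10.

10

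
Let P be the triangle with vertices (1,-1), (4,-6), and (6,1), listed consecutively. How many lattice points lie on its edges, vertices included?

3

Summing gcd(|Δx|,|Δy|) over the edges gives the boundary count: gcd(3,5) + gcd(2,7) + gcd(5,2) = 1+1+1 = 3.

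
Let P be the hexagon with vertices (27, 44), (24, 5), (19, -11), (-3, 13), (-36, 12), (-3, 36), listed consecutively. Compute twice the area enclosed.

Using the shoelace formula, 2A = |[27·5 − 24·44] + [24·(-11) − 19·5] + [19·13 − (-3)·(-11)] + [(-3)·12 − (-36)·13] + [(-36)·36 − (-3)·12] + [(-3)·44 − 27·36]| = 2998, so the area is 1499.

2998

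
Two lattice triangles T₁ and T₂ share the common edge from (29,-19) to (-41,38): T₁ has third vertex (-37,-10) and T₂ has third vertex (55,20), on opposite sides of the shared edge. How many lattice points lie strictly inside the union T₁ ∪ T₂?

The union is the simple quadrilateral with vertices (29,-19), (-37,-10), (-41,38), (55,20) in order.
By the shoelace formula, twice the signed area is |(29·(-10) − (-37)·(-19)) + ((-37)·38 − (-41)·(-10)) + ((-41)·20 − 55·38) + (55·(-19) − 29·20)| = 7344, so the area is 3672.
Summing gcd(|Δx|,|Δy|) over the edges gives the boundary count: gcd(66,9) + gcd(4,48) + gcd(96,18) + gcd(26,39) = 3+4+6+13 = 26.
By Pick's theorem I = A − B/2 + 1 = 3672 − 26/2 + 1 = 3660.

3660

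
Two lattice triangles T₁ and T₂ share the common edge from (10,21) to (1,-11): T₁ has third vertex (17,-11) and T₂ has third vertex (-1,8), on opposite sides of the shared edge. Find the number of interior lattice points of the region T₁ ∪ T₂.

The union is the simple quadrilateral with vertices (10,21), (17,-11), (1,-11), (-1,8) in order.
Using the shoelace formula, 2A = |[10·(-11) − 17·21] + [17·(-11) − 1·(-11)] + [1·8 − (-1)·(-11)] + [(-1)·21 − 10·8]| = 747, so the area is 747/2.
Along each edge there are gcd(|Δx|,|Δy|)+1 lattice points, so counting each shared vertex once the boundary has gcd(7,32) + gcd(16,0) + gcd(2,19) + gcd(11,13) = 1+16+1+1 = 19.
By Pick's theorem I = A − B/2 + 1 = 747/2 − 19/2 + 1 = 365.

365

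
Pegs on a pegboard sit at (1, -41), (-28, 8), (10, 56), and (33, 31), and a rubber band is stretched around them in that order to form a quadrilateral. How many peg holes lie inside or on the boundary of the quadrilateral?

The shoelace formula gives twice the area as |(1·8 − (-28)·(-41)) + ((-28)·56 − 10·8) + (10·31 − 33·56) + (33·(-41) − 1·31)| = 5710, so the area is 2855.
The number of boundary lattice points is Σ gcd(|Δx|,|Δy|) = gcd(29,49) + gcd(38,48) + gcd(23,25) + gcd(32,72) = 1+2+1+8 = 12.
Pick's theorem gives I = A − B/2 + 1 = 2855 − 12/2 + 1 = 2850, so the closed region contains I + B = 2850 + 12 = 2862 lattice points.

2862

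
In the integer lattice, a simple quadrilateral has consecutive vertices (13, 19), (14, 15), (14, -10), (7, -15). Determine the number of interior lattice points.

Using the shoelace formula, 2A = |(13·15 − 14·19) + (14·(-10) − 14·15) + (14·(-15) − 7·(-10)) + (7·19 − 13·(-15))| = 233, so the area is 233/2.
Along each edge there are gcd(|Δx|,|Δy|)+1 lattice points, so counting each shared vertex once the boundary has gcd(1,4) + gcd(0,25) + gcd(7,5) + gcd(6,34) = 1+25+1+2 = 29.
Pick's theorem gives I = A − B/2 + 1 = 233/2 − 29/2 + 1 = 103.

103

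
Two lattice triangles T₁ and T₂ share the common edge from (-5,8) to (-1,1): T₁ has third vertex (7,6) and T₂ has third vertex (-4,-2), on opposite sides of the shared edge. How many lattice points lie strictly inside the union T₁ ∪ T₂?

The union is the simple quadrilateral with vertices (-5,8), (7,6), (-1,1), (-4,-2) in order.
Using the shoelace formula, 2A = |[(-5)·6 − 7·8] + [7·1 − (-1)·6] + [(-1)·(-2) − (-4)·1] + [(-4)·8 − (-5)·(-2)]| = 109, so the area is 109/2.
Along each edge there are gcd(|Δx|,|Δy|)+1 lattice points, so counting each shared vertex once the boundary has gcd(12,2) + gcd(8,5) + gcd(3,3) + gcd(1,10) = 2+1+3+1 = 7.
By Pick's theorem I = A − B/2 + 1 = 109/2 − 7/2 + 1 = 52.

52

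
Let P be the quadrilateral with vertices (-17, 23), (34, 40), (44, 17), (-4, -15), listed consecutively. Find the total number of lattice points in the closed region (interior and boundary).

1810

Using the shoelace formula, 2A = |[(-17)·40 − 34·23] + [34·17 − 44·40] + [44·(-15) − (-4)·17] + [(-4)·23 − (-17)·(-15)]| = 3583, so the area is 3583/2.
Summing gcd(|Δx|,|Δy|) over the edges gives the boundary count: gcd(51,17) + gcd(10,23) + gcd(48,32) + gcd(13,38) = 17+1+16+1 = 35.
Pick's theorem gives I = A − B/2 + 1 = 3583/2 − 35/2 + 1 = 1775, so the closed region contains I + B = 1775 + 35 = 1810 lattice points.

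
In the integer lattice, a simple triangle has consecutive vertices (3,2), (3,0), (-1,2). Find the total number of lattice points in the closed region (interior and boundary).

The shoelace formula gives twice the area as |(3·0 − 3·2) + (3·2 − (-1)·0) + ((-1)·2 − 3·2)| = 8, so the area is 4.
Along each edge there are gcd(|Δx|,|Δy|)+1 lattice points, so counting each shared vertex once the boundary has gcd(0,2) + gcd(4,2) + gcd(4,0) = 2+2+4 = 8.
Pick's theorem gives I = A − B/2 + 1 = 4 − 8/2 + 1 = 1, so the closed region contains I + B = 1 + 8 = 9 lattice points.

9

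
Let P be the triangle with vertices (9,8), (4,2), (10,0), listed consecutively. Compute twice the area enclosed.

By the shoelace formula, twice the signed area is |[9·2 − 4·8] + [4·0 − 10·2] + [10·8 − 9·0]| = 46, so the area is 23.

46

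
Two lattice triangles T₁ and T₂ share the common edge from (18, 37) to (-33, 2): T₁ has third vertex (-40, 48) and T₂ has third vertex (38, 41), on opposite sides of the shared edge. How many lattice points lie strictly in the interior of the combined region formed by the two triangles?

1541

The union is the simple quadrilateral with vertices (18, 37), (-40, 48), (-33, 2), (38, 41) in order.
Using the shoelace formula, 2A = |(18·48 − (-40)·37) + ((-40)·2 − (-33)·48) + ((-33)·41 − 38·2) + (38·37 − 18·41)| = 3087, so the area is 3087/2.
Summing gcd(|Δx|,|Δy|) over the edges gives the boundary count: gcd(58,11) + gcd(7,46) + gcd(71,39) + gcd(20,4) = 1+1+1+4 = 7.
By Pick's theorem I = A − B/2 + 1 = 3087/2 − 7/2 + 1 = 1541.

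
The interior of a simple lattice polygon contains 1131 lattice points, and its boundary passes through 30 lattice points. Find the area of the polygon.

Pick's theorem states A = I + B/2 − 1, so A = 1131 + 30/2 − 1 = 1145.

1145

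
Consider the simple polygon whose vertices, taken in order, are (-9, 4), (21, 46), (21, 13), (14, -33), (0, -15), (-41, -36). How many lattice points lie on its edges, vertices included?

The number of boundary lattice points is Σ gcd(|Δx|,|Δy|) = gcd(30,42) + gcd(0,33) + gcd(7,46) + gcd(14,18) + gcd(41,21) + gcd(32,40) = 6+33+1+2+1+8 = 51.

51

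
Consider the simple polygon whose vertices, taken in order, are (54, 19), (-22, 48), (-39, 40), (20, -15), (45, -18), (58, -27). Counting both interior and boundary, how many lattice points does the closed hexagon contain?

3250

Using the shoelace formula, 2A = |[54·48 − (-22)·19] + [(-22)·40 − (-39)·48] + [(-39)·(-15) − 20·40] + [20·(-18) − 45·(-15)] + [45·(-27) − 58·(-18)] + [58·19 − 54·(-27)]| = 6491, so the area is 6491/2.
Summing gcd(|Δx|,|Δy|) over the edges gives the boundary count: gcd(76,29) + gcd(17,8) + gcd(59,55) + gcd(25,3) + gcd(13,9) + gcd(4,46) = 1+1+1+1+1+2 = 7.
Pick's theorem gives I = A − B/2 + 1 = 6491/2 − 7/2 + 1 = 3243, so the closed region contains I + B = 3243 + 7 = 3250 lattice points.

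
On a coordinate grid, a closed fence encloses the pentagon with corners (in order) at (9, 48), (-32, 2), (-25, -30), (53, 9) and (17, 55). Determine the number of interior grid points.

The shoelace formula gives twice the area as |(9·2 − (-32)·48) + ((-32)·(-30) − (-25)·2) + ((-25)·9 − 53·(-30)) + (53·55 − 17·9) + (17·48 − 9·55)| = 7012, so the area is 3506.
Along each edge there are gcd(|Δx|,|Δy|)+1 lattice points, so counting each shared vertex once the boundary has gcd(41,46) + gcd(7,32) + gcd(78,39) + gcd(36,46) + gcd(8,7) = 1+1+39+2+1 = 44.
Pick's theorem gives I = A − B/2 + 1 = 3506 − 44/2 + 1 = 3485.

3485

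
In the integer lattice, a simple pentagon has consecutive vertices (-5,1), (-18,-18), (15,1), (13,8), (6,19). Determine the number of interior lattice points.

382

The shoelace formula gives twice the area as |((-5)·(-18) − (-18)·1) + ((-18)·1 − 15·(-18)) + (15·8 − 13·1) + (13·19 − 6·8) + (6·1 − (-5)·19)| = 767, so the area is 383.5.
Summing gcd(|Δx|,|Δy|) over the edges gives the boundary count: gcd(13,19) + gcd(33,19) + gcd(2,7) + gcd(7,11) + gcd(11,18) = 1+1+1+1+1 = 5.
By Pick's theorem A = I + B/2 − 1, so I = 383.5 − 5/2 + 1 = 382.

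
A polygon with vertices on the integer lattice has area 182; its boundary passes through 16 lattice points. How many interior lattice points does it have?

Pick's theorem A = I + B/2 − 1 rearranges to I = A − B/2 + 1 = 182 − 16/2 + 1 = 175.

175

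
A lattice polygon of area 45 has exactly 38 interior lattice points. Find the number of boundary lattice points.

16

Pick's theorem gives A = I + B/2 − 1, so B = 2(A − I + 1) = 2(45 − 38 + 1) = 16.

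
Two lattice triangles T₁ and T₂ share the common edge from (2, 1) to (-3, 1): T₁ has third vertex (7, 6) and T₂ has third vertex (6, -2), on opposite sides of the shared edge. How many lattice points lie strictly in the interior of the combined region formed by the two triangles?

The union is the simple quadrilateral with vertices (2, 1), (7, 6), (-3, 1), (6, -2) in order.
By the shoelace formula, twice the signed area is |[2·6 − 7·1] + [7·1 − (-3)·6] + [(-3)·(-2) − 6·1] + [6·1 − 2·(-2)]| = 40, so the area is 20.
Along each edge there are gcd(|Δx|,|Δy|)+1 lattice points, so counting each shared vertex once the boundary has gcd(5,5) + gcd(10,5) + gcd(9,3) + gcd(4,3) = 5+5+3+1 = 14.
By Pick's theorem I = A − B/2 + 1 = 20 − 14/2 + 1 = 14.

14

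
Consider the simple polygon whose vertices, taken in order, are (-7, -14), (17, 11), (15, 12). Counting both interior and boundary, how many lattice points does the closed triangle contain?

40

By the shoelace formula, twice the signed area is |((-7)·11 − 17·(-14)) + (17·12 − 15·11) + (15·(-14) − (-7)·12)| = 74, so the area is 37.
Summing gcd(|Δx|,|Δy|) over the edges gives the boundary count: gcd(24,25) + gcd(2,1) + gcd(22,26) = 1+1+2 = 4.
Pick's theorem gives I = A − B/2 + 1 = 37 − 4/2 + 1 = 36, so the closed region contains I + B = 36 + 4 = 40 lattice points.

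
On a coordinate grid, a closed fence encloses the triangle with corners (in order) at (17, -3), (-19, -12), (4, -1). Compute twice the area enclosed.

189

Using the shoelace formula, 2A = |[17·(-12) − (-19)·(-3)] + [(-19)·(-1) − 4·(-12)] + [4·(-3) − 17·(-1)]| = 189, so the area is 189/2.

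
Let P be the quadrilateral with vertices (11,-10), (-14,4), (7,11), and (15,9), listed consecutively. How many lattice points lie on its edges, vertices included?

Summing gcd(|Δx|,|Δy|) over the edges gives the boundary count: gcd(25,14) + gcd(21,7) + gcd(8,2) + gcd(4,19) = 1+7+2+1 = 11.

11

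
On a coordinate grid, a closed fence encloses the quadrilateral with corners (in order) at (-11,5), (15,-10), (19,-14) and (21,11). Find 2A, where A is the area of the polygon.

Using the shoelace formula, 2A = |((-11)·(-10) − 15·5) + (15·(-14) − 19·(-10)) + (19·11 − 21·(-14)) + (21·5 − (-11)·11)| = 744, so the area is 372.

744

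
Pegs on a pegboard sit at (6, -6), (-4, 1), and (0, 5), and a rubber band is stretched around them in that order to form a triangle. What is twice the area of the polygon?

The shoelace formula gives twice the area as |(6·1 − (-4)·(-6)) + ((-4)·5 − 0·1) + (0·(-6) − 6·5)| = 68, so the area is 34.

68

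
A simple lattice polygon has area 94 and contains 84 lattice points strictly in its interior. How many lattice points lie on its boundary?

Pick's theorem gives A = I + B/2 − 1, so B = 2(A − I + 1) = 2(94 − 84 + 1) = 22.

22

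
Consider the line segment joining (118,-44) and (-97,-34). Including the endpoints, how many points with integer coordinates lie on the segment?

6

The number of lattice points on a segment between lattice points is gcd(|Δx|,|Δy|) + 1 = gcd(215,10) + 1 = 5 + 1 = 6.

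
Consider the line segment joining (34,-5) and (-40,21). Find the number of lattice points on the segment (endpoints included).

3

The number of lattice points on a segment between lattice points is gcd(|Δx|,|Δy|) + 1 = gcd(74,26) + 1 = 2 + 1 = 3.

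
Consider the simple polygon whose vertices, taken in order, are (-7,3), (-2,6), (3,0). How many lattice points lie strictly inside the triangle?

The shoelace formula gives twice the area as |[(-7)·6 − (-2)·3] + [(-2)·0 − 3·6] + [3·3 − (-7)·0]| = 45, so the area is 22.5.
Along each edge there are gcd(|Δx|,|Δy|)+1 lattice points, so counting each shared vertex once the boundary has gcd(5,3) + gcd(5,6) + gcd(10,3) = 1+1+1 = 3.
Pick's theorem gives I = A − B/2 + 1 = 22.5 − 3/2 + 1 = 22.

22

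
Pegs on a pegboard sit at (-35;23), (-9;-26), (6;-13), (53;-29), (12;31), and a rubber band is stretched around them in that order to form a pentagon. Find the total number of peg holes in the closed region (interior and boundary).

Using the shoelace formula, 2A = |[(-35)·(-26) − (-9)·23] + [(-9)·(-13) − 6·(-26)] + [6·(-29) − 53·(-13)] + [53·31 − 12·(-29)] + [12·23 − (-35)·31]| = 5257, so the area is 2628.5.
Summing gcd(|Δx|,|Δy|) over the edges gives the boundary count: gcd(26,49) + gcd(15,13) + gcd(47,16) + gcd(41,60) + gcd(47,8) = 1+1+1+1+1 = 5.
Pick's theorem gives I = A − B/2 + 1 = 2628.5 − 5/2 + 1 = 2627, so the closed region contains I + B = 2627 + 5 = 2632 lattice points.

2632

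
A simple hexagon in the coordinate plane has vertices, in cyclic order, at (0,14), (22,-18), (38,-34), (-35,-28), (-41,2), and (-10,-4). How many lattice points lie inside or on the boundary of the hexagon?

1915

By the shoelace formula, twice the signed area is |[0·(-18) − 22·14] + [22·(-34) − 38·(-18)] + [38·(-28) − (-35)·(-34)] + [(-35)·2 − (-41)·(-28)] + [(-41)·(-4) − (-10)·2] + [(-10)·14 − 0·(-4)]| = 3800, so the area is 1900.
Summing gcd(|Δx|,|Δy|) over the edges gives the boundary count: gcd(22,32) + gcd(16,16) + gcd(73,6) + gcd(6,30) + gcd(31,6) + gcd(10,18) = 2+16+1+6+1+2 = 28.
Pick's theorem gives I = A − B/2 + 1 = 1900 − 28/2 + 1 = 1887, so the closed region contains I + B = 1887 + 28 = 1915 lattice points.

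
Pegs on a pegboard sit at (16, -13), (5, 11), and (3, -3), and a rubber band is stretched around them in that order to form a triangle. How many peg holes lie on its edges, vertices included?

Along each edge there are gcd(|Δx|,|Δy|)+1 lattice points, so counting each shared vertex once the boundary has gcd(11,24) + gcd(2,14) + gcd(13,10) = 1+2+1 = 4.

4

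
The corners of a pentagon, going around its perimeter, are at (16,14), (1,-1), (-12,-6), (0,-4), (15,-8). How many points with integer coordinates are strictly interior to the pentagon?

190

Using the shoelace formula, 2A = |(16·(-1) − 1·14) + (1·(-6) − (-12)·(-1)) + ((-12)·(-4) − 0·(-6)) + (0·(-8) − 15·(-4)) + (15·14 − 16·(-8))| = 398, so the area is 199.
Along each edge there are gcd(|Δx|,|Δy|)+1 lattice points, so counting each shared vertex once the boundary has gcd(15,15) + gcd(13,5) + gcd(12,2) + gcd(15,4) + gcd(1,22) = 15+1+2+1+1 = 20.
Pick's theorem gives I = A − B/2 + 1 = 199 − 20/2 + 1 = 190.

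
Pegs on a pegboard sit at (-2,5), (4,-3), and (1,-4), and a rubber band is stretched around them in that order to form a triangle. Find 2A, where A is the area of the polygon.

30

Using the shoelace formula, 2A = |((-2)·(-3) − 4·5) + (4·(-4) − 1·(-3)) + (1·5 − (-2)·(-4))| = 30, so the area is 15.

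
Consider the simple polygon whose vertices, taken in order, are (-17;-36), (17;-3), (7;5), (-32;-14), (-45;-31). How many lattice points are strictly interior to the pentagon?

1141

By the shoelace formula, twice the signed area is |[(-17)·(-3) − 17·(-36)] + [17·5 − 7·(-3)] + [7·(-14) − (-32)·5] + [(-32)·(-31) − (-45)·(-14)] + [(-45)·(-36) − (-17)·(-31)]| = 2286, so the area is 1143.
Summing gcd(|Δx|,|Δy|) over the edges gives the boundary count: gcd(34,33) + gcd(10,8) + gcd(39,19) + gcd(13,17) + gcd(28,5) = 1+2+1+1+1 = 6.
By Pick's theorem A = I + B/2 − 1, so I = 1143 − 6/2 + 1 = 1141.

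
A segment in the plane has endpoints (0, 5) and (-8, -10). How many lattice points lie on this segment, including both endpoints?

2

The number of lattice points on a segment between lattice points is gcd(|Δx|,|Δy|) + 1 = gcd(8,15) + 1 = 1 + 1 = 2.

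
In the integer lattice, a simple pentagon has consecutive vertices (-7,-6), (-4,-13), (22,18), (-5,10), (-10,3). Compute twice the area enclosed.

By the shoelace formula, twice the signed area is |[(-7)·(-13) − (-4)·(-6)] + [(-4)·18 − 22·(-13)] + [22·10 − (-5)·18] + [(-5)·3 − (-10)·10] + [(-10)·(-6) − (-7)·3]| = 757, so the area is 378.5.

757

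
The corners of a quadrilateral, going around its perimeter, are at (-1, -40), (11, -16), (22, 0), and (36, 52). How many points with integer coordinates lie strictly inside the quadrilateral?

The shoelace formula gives twice the area as |[(-1)·(-16) − 11·(-40)] + [11·0 − 22·(-16)] + [22·52 − 36·0] + [36·(-40) − (-1)·52]| = 564, so the area is 282.
Along each edge there are gcd(|Δx|,|Δy|)+1 lattice points, so counting each shared vertex once the boundary has gcd(12,24) + gcd(11,16) + gcd(14,52) + gcd(37,92) = 12+1+2+1 = 16.
By Pick's theorem A = I + B/2 − 1, so I = 282 − 16/2 + 1 = 275.

275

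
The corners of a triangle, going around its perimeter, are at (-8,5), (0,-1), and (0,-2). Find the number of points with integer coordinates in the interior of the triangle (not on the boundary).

Using the shoelace formula, 2A = |[(-8)·(-1) − 0·5] + [0·(-2) − 0·(-1)] + [0·5 − (-8)·(-2)]| = 8, so the area is 4.
The number of boundary lattice points is Σ gcd(|Δx|,|Δy|) = gcd(8,6) + gcd(0,1) + gcd(8,7) = 2+1+1 = 4.
Pick's theorem gives I = A − B/2 + 1 = 4 − 4/2 + 1 = 3.

3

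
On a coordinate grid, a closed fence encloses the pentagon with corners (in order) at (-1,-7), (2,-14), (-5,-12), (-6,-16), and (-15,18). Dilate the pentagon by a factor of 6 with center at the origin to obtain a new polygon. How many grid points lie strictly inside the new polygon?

5080

By the shoelace formula, twice the signed area is |((-1)·(-14) − 2·(-7)) + (2·(-12) − (-5)·(-14)) + ((-5)·(-16) − (-6)·(-12)) + ((-6)·18 − (-15)·(-16)) + ((-15)·(-7) − (-1)·18)| = 283, so the area is 283/2.
The number of boundary lattice points is Σ gcd(|Δx|,|Δy|) = gcd(3,7) + gcd(7,2) + gcd(1,4) + gcd(9,34) + gcd(14,25) = 1+1+1+1+1 = 5.
Scaling by 6 multiplies the area by 6² = 36 (so the new area is 5094) and multiplies the boundary lattice-point count by 6, giving 30.
By Pick's theorem, the interior count of the dilated polygon is 5094 − 30/2 + 1 = 5080.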